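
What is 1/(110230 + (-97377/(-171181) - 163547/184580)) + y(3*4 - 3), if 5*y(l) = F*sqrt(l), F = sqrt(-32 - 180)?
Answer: 31596588980/3482881980973053 + 6*I*sqrt(53)/5 ≈ 9.072e-6 + 8.7361*I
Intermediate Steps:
F = 2*I*sqrt(53) (F = sqrt(-212) = 2*I*sqrt(53) ≈ 14.56*I)
y(l) = 2*I*sqrt(53)*sqrt(l)/5 (y(l) = ((2*I*sqrt(53))*sqrt(l))/5 = (2*I*sqrt(53)*sqrt(l))/5 = 2*I*sqrt(53)*sqrt(l)/5)
1/(110230 + (-97377/(-171181) - 163547/184580)) + y(3*4 - 3) = 1/(110230 + (-97377/(-171181) - 163547/184580)) + 2*I*sqrt(53)*sqrt(3*4 - 3)/5 = 1/(110230 + (-97377*(-1/171181) - 163547*1/184580)) + 2*I*sqrt(53)*sqrt(12 - 3)/5 = 1/(110230 + (97377/171181 - 163547/184580)) + 2*I*sqrt(53)*sqrt(9)/5 = 1/(110230 - 10022292347/31596588980) + (2/5)*I*sqrt(53)*3 = 1/(3482881980973053/31596588980) + 6*I*sqrt(53)/5 = 31596588980/3482881980973053 + 6*I*sqrt(53)/5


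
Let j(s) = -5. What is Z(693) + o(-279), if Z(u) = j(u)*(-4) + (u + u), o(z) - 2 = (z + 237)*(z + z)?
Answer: 24844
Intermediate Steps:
o(z) = 2 + 2*z*(237 + z) (o(z) = 2 + (z + 237)*(z + z) = 2 + (237 + z)*(2*z) = 2 + 2*z*(237 + z))
Z(u) = 20 + 2*u (Z(u) = -5*(-4) + (u + u) = 20 + 2*u)
Z(693) + o(-279) = (20 + 2*693) + (2 + 2*(-279)² + 474*(-279)) = (20 + 1386) + (2 + 2*77841 - 132246) = 1406 + (2 + 155682 - 132246) = 1406 + 23438 = 24844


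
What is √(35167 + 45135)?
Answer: √80302 ≈ 283.38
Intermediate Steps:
√(35167 + 45135) = √80302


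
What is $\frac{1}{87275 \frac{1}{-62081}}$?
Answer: $- \frac{62081}{87275} \approx -0.71133$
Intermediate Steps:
$\frac{1}{87275 \frac{1}{-62081}} = \frac{1}{87275 \left(- \frac{1}{62081}\right)} = \frac{1}{- \frac{87275}{62081}} = - \frac{62081}{87275}$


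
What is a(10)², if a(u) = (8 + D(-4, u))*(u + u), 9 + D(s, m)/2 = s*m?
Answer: 3240000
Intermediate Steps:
D(s, m) = -18 + 2*m*s (D(s, m) = -18 + 2*(s*m) = -18 + 2*(m*s) = -18 + 2*m*s)
a(u) = 2*u*(-10 - 8*u) (a(u) = (8 + (-18 + 2*u*(-4)))*(u + u) = (8 + (-18 - 8*u))*(2*u) = (-10 - 8*u)*(2*u) = 2*u*(-10 - 8*u))
a(10)² = (4*10*(-5 - 4*10))² = (4*10*(-5 - 40))² = (4*10*(-45))² = (-1800)² = 3240000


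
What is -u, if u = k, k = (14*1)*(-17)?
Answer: 238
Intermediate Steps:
k = -238 (k = 14*(-17) = -238)
u = -238
-u = -1*(-238) = 238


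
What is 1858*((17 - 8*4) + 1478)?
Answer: 2718254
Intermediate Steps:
1858*((17 - 8*4) + 1478) = 1858*((17 - 32) + 1478) = 1858*(-15 + 1478) = 1858*1463 = 2718254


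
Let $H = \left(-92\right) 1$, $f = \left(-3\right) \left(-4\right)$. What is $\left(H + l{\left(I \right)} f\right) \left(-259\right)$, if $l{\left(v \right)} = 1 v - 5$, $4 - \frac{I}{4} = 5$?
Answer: $51800$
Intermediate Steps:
$I = -4$ ($I = 16 - 20 = -4$)
$f = 12$
$H = -92$
$l{\left(v \right)} = -5 + v$ ($l{\left(v \right)} = v - 5 = -5 + v$)
$\left(H + l{\left(I \right)} f\right) \left(-259\right) = \left(-92 + \left(-5 - 4\right) 12\right) \left(-259\right) = \left(-92 - 108\right) \left(-259\right) = \left(-200\right) \left(-259\right) = 51800$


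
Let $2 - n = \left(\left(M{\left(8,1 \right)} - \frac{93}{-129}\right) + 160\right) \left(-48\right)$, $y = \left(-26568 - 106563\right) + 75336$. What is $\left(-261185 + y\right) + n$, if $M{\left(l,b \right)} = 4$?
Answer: $- \frac{13376070}{43} \approx -3.1107 \cdot 10^{5}$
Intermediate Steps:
$y = -57795$ ($y = -133131 + 75336 = -57795$)
$n = \frac{340070}{43}$ ($n = 2 - \left(\left(4 - \frac{93}{-129}\right) + 160\right) \left(-48\right) = 2 - \left(\left(4 - 93 \left(- \frac{1}{129}\right)\right) + 160\right) \left(-48\right) = 2 - \left(\left(4 - - \frac{31}{43}\right) + 160\right) \left(-48\right) = 2 - \left(\left(4 + \frac{31}{43}\right) + 160\right) \left(-48\right) = 2 - \left(\frac{203}{43} + 160\right) \left(-48\right) = 2 - \frac{7083}{43} \left(-48\right) = 2 - - \frac{339984}{43} = 2 + \frac{339984}{43} = \frac{340070}{43} \approx 7908.6$)
$\left(-261185 + y\right) + n = \left(-261185 - 57795\right) + \frac{340070}{43} = -318980 + \frac{340070}{43} = - \frac{13376070}{43}$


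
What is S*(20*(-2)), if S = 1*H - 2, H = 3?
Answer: -40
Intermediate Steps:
S = 1 (S = 1*3 - 2 = 3 - 2 = 1)
S*(20*(-2)) = 1*(20*(-2)) = 1*(-40) = -40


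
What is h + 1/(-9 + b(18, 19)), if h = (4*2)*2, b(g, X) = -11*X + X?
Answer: 3183/199 ≈ 15.995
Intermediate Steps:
b(g, X) = -10*X
h = 16 (h = 8*2 = 16)
h + 1/(-9 + b(18, 19)) = 16 + 1/(-9 - 10*19) = 16 + 1/(-9 - 190) = 16 + 1/(-199) = 16 - 1/199 = 3183/199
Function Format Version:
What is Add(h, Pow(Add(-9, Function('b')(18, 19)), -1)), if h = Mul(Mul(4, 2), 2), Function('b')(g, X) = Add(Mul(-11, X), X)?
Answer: Rational(3183, 199) ≈ 15.995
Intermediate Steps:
Function('b')(g, X) = Mul(-10, X)
h = 16 (h = Mul(8, 2) = 16)
Add(h, Pow(Add(-9, Function('b')(18, 19)), -1)) = Add(16, Pow(Add(-9, Mul(-10, 19)), -1)) = Add(16, Pow(Add(-9, -190), -1)) = Add(16, Pow(-199, -1)) = Add(16, Rational(-1, 199)) = Rational(3183, 199)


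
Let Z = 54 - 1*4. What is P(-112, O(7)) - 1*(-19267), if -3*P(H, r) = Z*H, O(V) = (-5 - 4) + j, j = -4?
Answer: 63401/3 ≈ 21134.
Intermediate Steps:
Z = 50 (Z = 54 - 4 = 50)
O(V) = -13 (O(V) = (-5 - 4) - 4 = -9 - 4 = -13)
P(H, r) = -50*H/3
P(-112, O(7)) - 1*(-19267) = -50/3*(-112) - 1*(-19267) = 5600/3 + 19267 = 63401/3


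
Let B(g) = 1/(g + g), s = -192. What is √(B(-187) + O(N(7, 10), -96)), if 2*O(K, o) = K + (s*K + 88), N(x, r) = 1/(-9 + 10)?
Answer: I*√1800997/187 ≈ 7.1765*I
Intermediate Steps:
N(x, r) = 1 (N(x, r) = 1/1 = 1)
B(g) = 1/(2*g)
O(K, o) = 44 - 191*K/2 (O(K, o) = (K + (-192*K + 88))/2 = (K + (88 - 192*K))/2 = (88 - 191*K)/2 = 44 - 191*K/2)
√(B(-187) + O(N(7, 10), -96)) = √((½)/(-187) + (44 - 191/2*1)) = √((½)*(-1/187) + (44 - 191/2)) = √(-1/374 - 103/2) = √(-9631/187) = I*√1800997/187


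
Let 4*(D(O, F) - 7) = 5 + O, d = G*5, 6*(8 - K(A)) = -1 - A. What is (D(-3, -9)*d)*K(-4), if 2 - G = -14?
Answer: 4500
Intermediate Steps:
G = 16 (G = 2 - 1*(-14) = 2 + 14 = 16)
K(A) = 49/6 + A/6 (K(A) = 8 - (-1 - A)/6 = 8 + (1/6 + A/6) = 49/6 + A/6)
d = 80 (d = 16*5 = 80)
D(O, F) = 33/4 + O/4 (D(O, F) = 7 + (5 + O)/4 = 7 + (5/4 + O/4) = 33/4 + O/4)
(D(-3, -9)*d)*K(-4) = ((33/4 + (1/4)*(-3))*80)*(49/6 + (1/6)*(-4)) = ((33/4 - 3/4)*80)*(49/6 - 2/3) = ((15/2)*80)*(15/2) = 600*(15/2) = 4500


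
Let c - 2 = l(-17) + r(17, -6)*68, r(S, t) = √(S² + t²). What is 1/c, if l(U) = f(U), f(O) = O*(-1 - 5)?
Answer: -1/14346 + 85*√13/372996 ≈ 0.00075194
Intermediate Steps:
f(O) = -6*O (f(O) = O*(-6) = -6*O)
l(U) = -6*U
c = 104 + 340*√13 (c = 2 + (-6*(-17) + √(17² + (-6)²)*68) = 2 + (102 + √(289 + 36)*68) = 2 + (102 + √325*68) = 2 + (102 + (5*√13)*68) = 2 + (102 + 340*√13) = 104 + 340*√13 ≈ 1329.9)
1/c = 1/(104 + 340*√13)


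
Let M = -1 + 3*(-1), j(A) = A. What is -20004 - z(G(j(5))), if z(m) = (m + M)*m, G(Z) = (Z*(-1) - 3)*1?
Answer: -20100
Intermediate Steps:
M = -4 (M = -1 - 3 = -4)
G(Z) = -3 - Z (G(Z) = (-Z - 3)*1 = (-3 - Z)*1 = -3 - Z)
z(m) = m*(-4 + m) (z(m) = (m - 4)*m = (-4 + m)*m = m*(-4 + m))
-20004 - z(G(j(5))) = -20004 - (-3 - 1*5)*(-4 + (-3 - 1*5)) = -20004 - (-3 - 5)*(-4 + (-3 - 5)) = -20004 - (-8)*(-4 - 8) = -20004 - (-8)*(-12) = -20004 - 1*96 = -20004 - 96 = -20100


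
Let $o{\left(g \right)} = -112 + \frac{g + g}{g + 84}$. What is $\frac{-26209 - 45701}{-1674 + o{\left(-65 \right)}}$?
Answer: $\frac{683145}{17032} \approx 40.109$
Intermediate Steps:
$o{\left(g \right)} = -112 + \frac{2 g}{84 + g}$
$\frac{-26209 - 45701}{-1674 + o{\left(-65 \right)}} = \frac{-26209 - 45701}{-1674 + \frac{2 \left(-4704 - -3575\right)}{84 - 65}} = - \frac{71910}{-1674 + \frac{2 \left(-4704 + 3575\right)}{19}} = - \frac{71910}{-1674 + 2 \cdot \frac{1}{19} \left(-1129\right)} = - \frac{71910}{-1674 - \frac{2258}{19}} = - \frac{71910}{- \frac{34064}{19}} = \left(-71910\right) \left(- \frac{19}{34064}\right) = \frac{683145}{17032}$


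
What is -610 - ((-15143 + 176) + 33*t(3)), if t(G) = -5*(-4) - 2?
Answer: 13763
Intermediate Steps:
t(G) = 18 (t(G) = 20 - 2 = 18)
-610 - ((-15143 + 176) + 33*t(3)) = -610 - ((-15143 + 176) + 33*18) = -610 - (-14967 + 594) = -610 - 1*(-14373) = -610 + 14373 = 13763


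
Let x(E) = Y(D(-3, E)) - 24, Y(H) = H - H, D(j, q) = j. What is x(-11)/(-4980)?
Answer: 2/415 ≈ 0.0048193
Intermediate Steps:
Y(H) = 0
x(E) = -24 (x(E) = 0 - 24 = -24)
x(-11)/(-4980) = -24/(-4980) = -24*(-1/4980) = 2/415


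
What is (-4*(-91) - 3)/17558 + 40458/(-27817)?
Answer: -700319627/488410886 ≈ -1.4339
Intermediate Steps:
(-4*(-91) - 3)/17558 + 40458/(-27817) = (364 - 3)*(1/17558) + 40458*(-1/27817) = 361*(1/17558) - 40458/27817 = 361/17558 - 40458/27817 = -700319627/488410886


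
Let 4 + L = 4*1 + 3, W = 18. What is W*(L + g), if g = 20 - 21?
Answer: 36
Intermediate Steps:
L = 3 (L = -4 + (4*1 + 3) = -4 + (4 + 3) = -4 + 7 = 3)
g = -1
W*(L + g) = 18*(3 - 1) = 18*2 = 36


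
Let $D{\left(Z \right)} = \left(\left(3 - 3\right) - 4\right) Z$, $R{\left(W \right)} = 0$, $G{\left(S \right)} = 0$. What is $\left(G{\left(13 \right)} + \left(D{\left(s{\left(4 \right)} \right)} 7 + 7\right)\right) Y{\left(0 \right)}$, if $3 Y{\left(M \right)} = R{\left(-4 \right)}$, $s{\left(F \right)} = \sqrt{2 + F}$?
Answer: $0$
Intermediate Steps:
$D{\left(Z \right)} = - 4 Z$ ($D{\left(Z \right)} = \left(0 - 4\right) Z = - 4 Z$)
$Y{\left(M \right)} = 0$ ($Y{\left(M \right)} = \frac{1}{3} \cdot 0 = 0$)
$\left(G{\left(13 \right)} + \left(D{\left(s{\left(4 \right)} \right)} 7 + 7\right)\right) Y{\left(0 \right)} = \left(0 + \left(- 4 \sqrt{2 + 4} \cdot 7 + 7\right)\right) 0 = \left(0 + \left(- 4 \sqrt{6} \cdot 7 + 7\right)\right) 0 = \left(0 + \left(- 28 \sqrt{6} + 7\right)\right) 0 = \left(0 + \left(7 - 28 \sqrt{6}\right)\right) 0 = \left(7 - 28 \sqrt{6}\right) 0 = 0$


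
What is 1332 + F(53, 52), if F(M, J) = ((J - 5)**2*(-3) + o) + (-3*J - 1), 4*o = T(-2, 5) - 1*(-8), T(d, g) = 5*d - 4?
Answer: -10907/2 ≈ -5453.5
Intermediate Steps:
T(d, g) = -4 + 5*d
o = -3/2 (o = ((-4 + 5*(-2)) - 1*(-8))/4 = ((-4 - 10) + 8)/4 = (-14 + 8)/4 = (1/4)*(-6) = -3/2 ≈ -1.5000)
F(M, J) = -5/2 - 3*J - 3*(-5 + J)**2 (F(M, J) = ((J - 5)**2*(-3) - 3/2) + (-3*J - 1) = ((-5 + J)**2*(-3) - 3/2) + (-1 - 3*J) = (-3*(-5 + J)**2 - 3/2) + (-1 - 3*J) = (-3/2 - 3*(-5 + J)**2) + (-1 - 3*J) = -5/2 - 3*J - 3*(-5 + J)**2)
1332 + F(53, 52) = 1332 + (-155/2 - 3*52**2 + 27*52) = 1332 + (-155/2 - 3*2704 + 1404) = 1332 + (-155/2 - 8112 + 1404) = 1332 - 13571/2 = -10907/2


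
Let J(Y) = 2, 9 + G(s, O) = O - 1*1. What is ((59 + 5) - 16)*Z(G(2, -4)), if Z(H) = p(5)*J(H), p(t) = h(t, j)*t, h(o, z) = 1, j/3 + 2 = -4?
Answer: 480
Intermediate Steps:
j = -18 (j = -6 + 3*(-4) = -6 - 12 = -18)
G(s, O) = -10 + O (G(s, O) = -9 + (O - 1*1) = -9 + (O - 1) = -9 + (-1 + O) = -10 + O)
p(t) = t (p(t) = 1*t = t)
Z(H) = 10 (Z(H) = 5*2 = 10)
((59 + 5) - 16)*Z(G(2, -4)) = ((59 + 5) - 16)*10 = (64 - 16)*10 = 48*10 = 480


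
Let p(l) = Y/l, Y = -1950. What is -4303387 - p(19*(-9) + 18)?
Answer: -219473387/51 ≈ -4.3034e+6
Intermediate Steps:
p(l) = -1950/l
-4303387 - p(19*(-9) + 18) = -4303387 - (-1950)/(19*(-9) + 18) = -4303387 - (-1950)/(-171 + 18) = -4303387 - (-1950)/(-153) = -4303387 - (-1950)*(-1)/153 = -4303387 - 1*650/51 = -4303387 - 650/51 = -219473387/51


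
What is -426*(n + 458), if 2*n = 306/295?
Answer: -57622038/295 ≈ -1.9533e+5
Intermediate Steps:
n = 153/295 (n = (306/295)/2 = (306*(1/295))/2 = (½)*(306/295) = 153/295 ≈ 0.51864)
-426*(n + 458) = -426*(153/295 + 458) = -426*135263/295 = -57622038/295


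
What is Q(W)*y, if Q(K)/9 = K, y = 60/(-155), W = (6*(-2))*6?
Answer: 7776/31 ≈ 250.84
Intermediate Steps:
W = -72 (W = -12*6 = -72)
y = -12/31 (y = 60*(-1/155) = -12/31 ≈ -0.38710)
Q(K) = 9*K
Q(W)*y = (9*(-72))*(-12/31) = -648*(-12/31) = 7776/31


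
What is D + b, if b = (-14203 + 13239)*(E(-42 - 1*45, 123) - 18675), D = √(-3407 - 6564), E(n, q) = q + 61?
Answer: 17825324 + 13*I*√59 ≈ 1.7825e+7 + 99.855*I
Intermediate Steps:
E(n, q) = 61 + q
D = 13*I*√59 (D = √(-9971) = 13*I*√59 ≈ 99.855*I)
b = 17825324 (b = (-14203 + 13239)*((61 + 123) - 18675) = -964*(184 - 18675) = -964*(-18491) = 17825324)
D + b = 13*I*√59 + 17825324 = 17825324 + 13*I*√59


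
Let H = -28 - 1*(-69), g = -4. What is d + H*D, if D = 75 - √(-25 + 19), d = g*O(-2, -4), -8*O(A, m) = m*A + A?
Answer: 3078 - 41*I*√6 ≈ 3078.0 - 100.43*I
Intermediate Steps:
O(A, m) = -A/8 - A*m/8 (O(A, m) = -(m*A + A)/8 = -(A*m + A)/8 = -(A + A*m)/8 = -A/8 - A*m/8)
H = 41 (H = -28 + 69 = 41)
d = 3 (d = -(-1)*(-2)*(1 - 4)/2 = -(-1)*(-2)*(-3)/2 = -4*(-¾) = 3)
D = 75 - I*√6 (D = 75 - √(-6) = 75 - I*√6 ≈ 75.0 - 2.4495*I)
d + H*D = 3 + 41*(75 - I*√6) = 3 + (3075 - 41*I*√6) = 3078 - 41*I*√6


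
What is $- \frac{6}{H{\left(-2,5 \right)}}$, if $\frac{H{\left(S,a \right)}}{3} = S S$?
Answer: $- \frac{1}{2} \approx -0.5$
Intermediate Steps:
$H{\left(S,a \right)} = 3 S^{2}$ ($H{\left(S,a \right)} = 3 S S = 3 S^{2}$)
$- \frac{6}{H{\left(-2,5 \right)}} = - \frac{6}{3 \left(-2\right)^{2}} = - \frac{6}{3 \cdot 4} = - \frac{6}{12} = \left(-6\right) \frac{1}{12} = - \frac{1}{2}$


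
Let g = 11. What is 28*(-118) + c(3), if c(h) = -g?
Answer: -3315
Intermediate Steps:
c(h) = -11 (c(h) = -1*11 = -11)
28*(-118) + c(3) = 28*(-118) - 11 = -3304 - 11 = -3315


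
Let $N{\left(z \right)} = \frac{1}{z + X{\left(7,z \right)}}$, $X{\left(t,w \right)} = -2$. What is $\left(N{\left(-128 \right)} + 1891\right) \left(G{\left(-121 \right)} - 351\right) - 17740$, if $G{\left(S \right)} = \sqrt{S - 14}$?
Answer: $- \frac{6814783}{10} + \frac{737487 i \sqrt{15}}{130} \approx -6.8148 \cdot 10^{5} + 21971.0 i$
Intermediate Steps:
$G{\left(S \right)} = \sqrt{-14 + S}$
$N{\left(z \right)} = \frac{1}{-2 + z}$ ($N{\left(z \right)} = \frac{1}{z - 2} = \frac{1}{-2 + z}$)
$\left(N{\left(-128 \right)} + 1891\right) \left(G{\left(-121 \right)} - 351\right) - 17740 = \left(\frac{1}{-2 - 128} + 1891\right) \left(\sqrt{-14 - 121} - 351\right) - 17740 = \left(\frac{1}{-130} + 1891\right) \left(\sqrt{-135} - 351\right) - 17740 = \left(- \frac{1}{130} + 1891\right) \left(3 i \sqrt{15} - 351\right) - 17740 = \frac{245829 \left(-351 + 3 i \sqrt{15}\right)}{130} - 17740 = \left(- \frac{6637383}{10} + \frac{737487 i \sqrt{15}}{130}\right) - 17740 = - \frac{6814783}{10} + \frac{737487 i \sqrt{15}}{130}$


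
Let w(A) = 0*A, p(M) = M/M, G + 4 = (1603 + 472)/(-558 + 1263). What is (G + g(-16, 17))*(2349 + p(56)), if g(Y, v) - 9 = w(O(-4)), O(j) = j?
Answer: 56000/3 ≈ 18667.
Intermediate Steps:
G = -149/141 (G = -4 + (1603 + 472)/(-558 + 1263) = -4 + 2075/705 = -4 + 2075*(1/705) = -4 + 415/141 = -149/141 ≈ -1.0567)
p(M) = 1
w(A) = 0
g(Y, v) = 9 (g(Y, v) = 9 + 0 = 9)
(G + g(-16, 17))*(2349 + p(56)) = (-149/141 + 9)*(2349 + 1) = (1120/141)*2350 = 56000/3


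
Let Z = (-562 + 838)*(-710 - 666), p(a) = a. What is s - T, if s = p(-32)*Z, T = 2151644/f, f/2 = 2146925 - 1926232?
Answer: 243822170614/20063 ≈ 1.2153e+7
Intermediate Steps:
f = 441386 (f = 2*(2146925 - 1926232) = 2*220693 = 441386)
Z = -379776 (Z = 276*(-1376) = -379776)
T = 97802/20063 (T = 2151644/441386 = 2151644*(1/441386) = 97802/20063 ≈ 4.8747)
s = 12152832 (s = -32*(-379776) = 12152832)
s - T = 12152832 - 1*97802/20063 = 12152832 - 97802/20063 = 243822170614/20063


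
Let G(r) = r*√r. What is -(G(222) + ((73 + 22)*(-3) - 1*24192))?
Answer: 24477 - 222*√222 ≈ 21169.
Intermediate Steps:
G(r) = r^(3/2)
-(G(222) + ((73 + 22)*(-3) - 1*24192)) = -(222^(3/2) + ((73 + 22)*(-3) - 1*24192)) = -(222*√222 + (95*(-3) - 24192)) = -(222*√222 + (-285 - 24192)) = -(222*√222 - 24477) = -(-24477 + 222*√222) = 24477 - 222*√222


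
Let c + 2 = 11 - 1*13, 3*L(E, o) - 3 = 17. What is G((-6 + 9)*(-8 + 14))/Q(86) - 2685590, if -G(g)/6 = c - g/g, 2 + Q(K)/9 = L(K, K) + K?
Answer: -365240235/136 ≈ -2.6856e+6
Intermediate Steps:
L(E, o) = 20/3 (L(E, o) = 1 + (⅓)*17 = 1 + 17/3 = 20/3)
c = -4 (c = -2 + (11 - 1*13) = -2 + (11 - 13) = -2 - 2 = -4)
Q(K) = 42 + 9*K (Q(K) = -18 + 9*(20/3 + K) = -18 + (60 + 9*K) = 42 + 9*K)
G(g) = 30 (G(g) = -6*(-4 - g/g) = -6*(-4 - 1*1) = -6*(-4 - 1) = -6*(-5) = 30)
G((-6 + 9)*(-8 + 14))/Q(86) - 2685590 = 30/(42 + 9*86) - 2685590 = 30/(42 + 774) - 2685590 = 30/816 - 2685590 = 30*(1/816) - 2685590 = 5/136 - 2685590 = -365240235/136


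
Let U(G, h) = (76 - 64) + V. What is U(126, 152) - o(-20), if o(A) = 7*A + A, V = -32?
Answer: 140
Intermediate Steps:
o(A) = 8*A
U(G, h) = -20 (U(G, h) = (76 - 64) - 32 = 12 - 32 = -20)
U(126, 152) - o(-20) = -20 - 8*(-20) = -20 - 1*(-160) = -20 + 160 = 140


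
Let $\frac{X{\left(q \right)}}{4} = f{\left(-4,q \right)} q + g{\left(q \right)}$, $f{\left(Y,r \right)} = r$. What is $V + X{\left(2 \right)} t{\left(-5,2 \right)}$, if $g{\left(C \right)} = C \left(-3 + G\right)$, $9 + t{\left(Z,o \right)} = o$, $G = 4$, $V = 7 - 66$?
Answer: $-227$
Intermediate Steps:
$V = -59$ ($V = 7 - 66 = -59$)
$t{\left(Z,o \right)} = -9 + o$
$g{\left(C \right)} = C$ ($g{\left(C \right)} = C \left(-3 + 4\right) = C 1 = C$)
$X{\left(q \right)} = 4 q + 4 q^{2}$ ($X{\left(q \right)} = 4 \left(q q + q\right) = 4 \left(q^{2} + q\right) = 4 \left(q + q^{2}\right) = 4 q + 4 q^{2}$)
$V + X{\left(2 \right)} t{\left(-5,2 \right)} = -59 + 4 \cdot 2 \left(1 + 2\right) \left(-9 + 2\right) = -59 + 4 \cdot 2 \cdot 3 \left(-7\right) = -59 + 24 \left(-7\right) = -59 - 168 = -227$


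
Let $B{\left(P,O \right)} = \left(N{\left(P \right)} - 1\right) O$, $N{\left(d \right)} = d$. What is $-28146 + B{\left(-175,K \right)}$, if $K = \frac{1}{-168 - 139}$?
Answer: $- \frac{8640646}{307} \approx -28145.0$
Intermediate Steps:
$K = - \frac{1}{307}$ ($K = \frac{1}{-307} = - \frac{1}{307} \approx -0.0032573$)
$B{\left(P,O \right)} = O \left(-1 + P\right)$ ($B{\left(P,O \right)} = \left(P - 1\right) O = \left(-1 + P\right) O = O \left(-1 + P\right)$)
$-28146 + B{\left(-175,K \right)} = -28146 - \frac{-1 - 175}{307} = -28146 - - \frac{176}{307} = -28146 + \frac{176}{307} = - \frac{8640646}{307}$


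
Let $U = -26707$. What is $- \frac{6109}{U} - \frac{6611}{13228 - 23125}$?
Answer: $\frac{237020750}{264319179} \approx 0.89672$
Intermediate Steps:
$- \frac{6109}{U} - \frac{6611}{13228 - 23125} = - \frac{6109}{-26707} - \frac{6611}{13228 - 23125} = \left(-6109\right) \left(- \frac{1}{26707}\right) - \frac{6611}{13228 - 23125} = \frac{6109}{26707} - \frac{6611}{-9897} = \frac{6109}{26707} - - \frac{6611}{9897} = \frac{6109}{26707} + \frac{6611}{9897} = \frac{237020750}{264319179}$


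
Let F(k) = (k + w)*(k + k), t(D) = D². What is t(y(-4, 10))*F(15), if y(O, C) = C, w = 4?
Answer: 57000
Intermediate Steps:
F(k) = 2*k*(4 + k) (F(k) = (k + 4)*(k + k) = (4 + k)*(2*k) = 2*k*(4 + k))
t(y(-4, 10))*F(15) = 10²*(2*15*(4 + 15)) = 100*(2*15*19) = 100*570 = 57000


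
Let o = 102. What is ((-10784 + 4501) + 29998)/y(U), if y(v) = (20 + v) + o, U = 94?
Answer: 2635/24 ≈ 109.79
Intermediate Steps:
y(v) = 122 + v (y(v) = (20 + v) + 102 = 122 + v)
((-10784 + 4501) + 29998)/y(U) = ((-10784 + 4501) + 29998)/(122 + 94) = (-6283 + 29998)/216 = 23715*(1/216) = 2635/24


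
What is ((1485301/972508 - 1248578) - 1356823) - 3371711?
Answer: -5812787751595/972508 ≈ -5.9771e+6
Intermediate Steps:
((1485301/972508 - 1248578) - 1356823) - 3371711 = (-1214250608323/972508 - 1356823) - 3371711 = -2533771830407/972508 - 3371711 = -5812787751595/972508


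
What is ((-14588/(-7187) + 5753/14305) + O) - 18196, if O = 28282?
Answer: 1037192041161/102810035 ≈ 10088.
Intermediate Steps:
((-14588/(-7187) + 5753/14305) + O) - 18196 = ((-14588/(-7187) + 5753/14305) + 28282) - 18196 = ((-14588*(-1/7187) + 5753*(1/14305)) + 28282) - 18196 = ((14588/7187 + 5753/14305) + 28282) - 18196 = (250028151/102810035 + 28282) - 18196 = 2907923438021/102810035 - 18196 = 1037192041161/102810035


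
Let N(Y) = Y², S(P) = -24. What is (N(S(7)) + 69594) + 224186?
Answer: 294356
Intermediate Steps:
(N(S(7)) + 69594) + 224186 = ((-24)² + 69594) + 224186 = (576 + 69594) + 224186 = 70170 + 224186 = 294356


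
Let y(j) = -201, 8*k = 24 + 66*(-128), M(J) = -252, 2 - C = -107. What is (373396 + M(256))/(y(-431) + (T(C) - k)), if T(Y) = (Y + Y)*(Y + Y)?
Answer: 46643/6047 ≈ 7.7134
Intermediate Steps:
C = 109 (C = 2 - 1*(-107) = 2 + 107 = 109)
T(Y) = 4*Y² (T(Y) = (2*Y)*(2*Y) = 4*Y²)
k = -1053 (k = (24 + 66*(-128))/8 = (24 - 8448)/8 = (⅛)*(-8424) = -1053)
(373396 + M(256))/(y(-431) + (T(C) - k)) = (373396 - 252)/(-201 + (4*109² - 1*(-1053))) = 373144/(-201 + (4*11881 + 1053)) = 373144/(-201 + (47524 + 1053)) = 373144/(-201 + 48577) = 373144/48376 = 373144*(1/48376) = 46643/6047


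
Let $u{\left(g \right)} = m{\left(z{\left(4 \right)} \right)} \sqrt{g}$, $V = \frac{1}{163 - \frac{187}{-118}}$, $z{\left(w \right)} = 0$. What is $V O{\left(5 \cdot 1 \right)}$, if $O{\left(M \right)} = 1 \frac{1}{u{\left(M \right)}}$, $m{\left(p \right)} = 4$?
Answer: $\frac{59 \sqrt{5}}{194210} \approx 0.00067931$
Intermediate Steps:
$V = \frac{118}{19421}$ ($V = \frac{1}{163 - - \frac{187}{118}} = \frac{1}{163 + \frac{187}{118}} = \frac{1}{\frac{19421}{118}} = \frac{118}{19421} \approx 0.0060759$)
$u{\left(g \right)} = 4 \sqrt{g}$
$O{\left(M \right)} = \frac{1}{4 \sqrt{M}}$ ($O{\left(M \right)} = 1 \frac{1}{4 \sqrt{M}} = \frac{1}{4 \sqrt{M}}$)
$V O{\left(5 \cdot 1 \right)} = \frac{118 \frac{1}{4 \sqrt{5}}}{19421} = \frac{118 \frac{\frac{1}{5} \sqrt{5}}{4}}{19421} = \frac{118 \frac{\sqrt{5}}{20}}{19421} = \frac{59 \sqrt{5}}{194210}$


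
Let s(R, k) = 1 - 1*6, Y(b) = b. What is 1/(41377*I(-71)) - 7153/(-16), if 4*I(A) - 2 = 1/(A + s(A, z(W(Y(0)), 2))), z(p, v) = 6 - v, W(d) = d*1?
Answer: 44691426695/99966832 ≈ 447.06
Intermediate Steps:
W(d) = d
s(R, k) = -5 (s(R, k) = 1 - 6 = -5)
I(A) = 1/2 + 1/(4*(-5 + A)) (I(A) = 1/2 + 1/(4*(A - 5)) = 1/2 + 1/(4*(-5 + A)))
1/(41377*I(-71)) - 7153/(-16) = 1/(41377*(((-9 + 2*(-71))/(4*(-5 - 71))))) - 7153/(-16) = 1/(41377*(((1/4)*(-9 - 142)/(-76)))) - 7153*(-1/16) = 1/(41377*(((1/4)*(-1/76)*(-151)))) + 7153/16 = 1/(41377*(151/304)) + 7153/16 = (1/41377)*(304/151) + 7153/16 = 304/6247927 + 7153/16 = 44691426695/99966832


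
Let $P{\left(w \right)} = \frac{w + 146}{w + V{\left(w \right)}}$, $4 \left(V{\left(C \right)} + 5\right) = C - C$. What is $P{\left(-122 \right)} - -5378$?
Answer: $\frac{682982}{127} \approx 5377.8$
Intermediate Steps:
$V{\left(C \right)} = -5$ ($V{\left(C \right)} = -5 + \frac{C - C}{4} = -5 + \frac{1}{4} \cdot 0 = -5 + 0 = -5$)
$P{\left(w \right)} = \frac{146 + w}{-5 + w}$ ($P{\left(w \right)} = \frac{w + 146}{w - 5} = \frac{146 + w}{-5 + w}$)
$P{\left(-122 \right)} - -5378 = \frac{146 - 122}{-5 - 122} - -5378 = \frac{1}{-127} \cdot 24 + 5378 = \left(- \frac{1}{127}\right) 24 + 5378 = - \frac{24}{127} + 5378 = \frac{682982}{127}$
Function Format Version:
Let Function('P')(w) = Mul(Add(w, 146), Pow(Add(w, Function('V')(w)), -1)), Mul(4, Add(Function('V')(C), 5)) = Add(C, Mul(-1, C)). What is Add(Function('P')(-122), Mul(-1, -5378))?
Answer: Rational(682982, 127) ≈ 5377.8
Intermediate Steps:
Function('V')(C) = -5 (Function('V')(C) = Add(-5, Mul(Rational(1, 4), Add(C, Mul(-1, C)))) = Add(-5, Mul(Rational(1, 4), 0)) = Add(-5, 0) = -5)
Function('P')(w) = Mul(Pow(Add(-5, w), -1), Add(146, w)) (Function('P')(w) = Mul(Add(w, 146), Pow(Add(w, -5), -1)) = Mul(Add(146, w), Pow(Add(-5, w), -1)) = Mul(Pow(Add(-5, w), -1), Add(146, w)))
Add(Function('P')(-122), Mul(-1, -5378)) = Add(Mul(Pow(Add(-5, -122), -1), Add(146, -122)), Mul(-1, -5378)) = Add(Mul(Pow(-127, -1), 24), 5378) = Add(Mul(Rational(-1, 127), 24), 5378) = Add(Rational(-24, 127), 5378) = Rational(682982, 127)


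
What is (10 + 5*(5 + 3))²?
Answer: 2500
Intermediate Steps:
(10 + 5*(5 + 3))² = (10 + 5*8)² = (10 + 40)² = 50² = 2500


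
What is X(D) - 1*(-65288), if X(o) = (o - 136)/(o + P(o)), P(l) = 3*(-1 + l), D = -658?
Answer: 172034674/2635 ≈ 65288.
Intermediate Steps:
P(l) = -3 + 3*l
X(o) = (-136 + o)/(-3 + 4*o) (X(o) = (o - 136)/(o + (-3 + 3*o)) = (-136 + o)/(-3 + 4*o))
X(D) - 1*(-65288) = (-136 - 658)/(-3 + 4*(-658)) - 1*(-65288) = -794/(-3 - 2632) + 65288 = -794/(-2635) + 65288 = -1/2635*(-794) + 65288 = 794/2635 + 65288 = 172034674/2635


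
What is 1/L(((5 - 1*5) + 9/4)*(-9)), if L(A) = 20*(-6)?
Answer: -1/120 ≈ -0.0083333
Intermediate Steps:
L(A) = -120
1/L(((5 - 1*5) + 9/4)*(-9)) = 1/(-120) = -1/120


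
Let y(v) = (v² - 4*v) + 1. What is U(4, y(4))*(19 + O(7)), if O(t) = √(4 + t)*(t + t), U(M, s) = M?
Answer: 76 + 56*√11 ≈ 261.73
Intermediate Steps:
y(v) = 1 + v² - 4*v
O(t) = 2*t*√(4 + t) (O(t) = √(4 + t)*(2*t) = 2*t*√(4 + t))
U(4, y(4))*(19 + O(7)) = 4*(19 + 2*7*√(4 + 7)) = 4*(19 + 2*7*√11) = 4*(19 + 14*√11) = 76 + 56*√11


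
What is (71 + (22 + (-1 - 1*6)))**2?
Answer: 7396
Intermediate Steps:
(71 + (22 + (-1 - 1*6)))**2 = (71 + (22 + (-1 - 6)))**2 = (71 + (22 - 7))**2 = (71 + 15)**2 = 86**2 = 7396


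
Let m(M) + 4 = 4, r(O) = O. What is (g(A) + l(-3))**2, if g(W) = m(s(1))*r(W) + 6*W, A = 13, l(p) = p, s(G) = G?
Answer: 5625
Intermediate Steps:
m(M) = 0 (m(M) = -4 + 4 = 0)
g(W) = 6*W (g(W) = 0*W + 6*W = 0 + 6*W = 6*W)
(g(A) + l(-3))**2 = (6*13 - 3)**2 = (78 - 3)**2 = 75**2 = 5625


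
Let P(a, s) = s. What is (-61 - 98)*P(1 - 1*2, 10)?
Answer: -1590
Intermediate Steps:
(-61 - 98)*P(1 - 1*2, 10) = (-61 - 98)*10 = -159*10 = -1590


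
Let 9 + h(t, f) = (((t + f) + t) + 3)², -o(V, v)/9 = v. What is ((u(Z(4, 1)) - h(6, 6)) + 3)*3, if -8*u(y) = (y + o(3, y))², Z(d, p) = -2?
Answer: -1383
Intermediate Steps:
o(V, v) = -9*v
u(y) = -8*y² (u(y) = -(y - 9*y)²/8 = -64*y²/8 = -8*y²)
h(t, f) = -9 + (3 + f + 2*t)² (h(t, f) = -9 + (((t + f) + t) + 3)² = -9 + (((f + t) + t) + 3)² = -9 + ((f + 2*t) + 3)² = -9 + (3 + f + 2*t)²)
((u(Z(4, 1)) - h(6, 6)) + 3)*3 = ((-8*(-2)² - (-9 + (3 + 6 + 2*6)²)) + 3)*3 = ((-8*4 - (-9 + (3 + 6 + 12)²)) + 3)*3 = ((-32 - (-9 + 21²)) + 3)*3 = ((-32 - (-9 + 441)) + 3)*3 = ((-32 - 1*432) + 3)*3 = ((-32 - 432) + 3)*3 = (-464 + 3)*3 = -461*3 = -1383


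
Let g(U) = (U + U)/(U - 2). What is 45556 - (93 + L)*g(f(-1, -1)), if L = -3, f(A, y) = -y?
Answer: 45736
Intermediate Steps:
g(U) = 2*U/(-2 + U) (g(U) = (2*U)/(-2 + U) = 2*U/(-2 + U))
45556 - (93 + L)*g(f(-1, -1)) = 45556 - (93 - 3)*2*(-1*(-1))/(-2 - 1*(-1)) = 45556 - 90*2*1/(-2 + 1) = 45556 - 90*2*1/(-1) = 45556 - 90*2*1*(-1) = 45556 - 90*(-2) = 45556 - 1*(-180) = 45556 + 180 = 45736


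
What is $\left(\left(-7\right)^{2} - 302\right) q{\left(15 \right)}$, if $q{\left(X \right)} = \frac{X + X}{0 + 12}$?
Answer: $- \frac{1265}{2} \approx -632.5$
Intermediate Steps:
$q{\left(X \right)} = \frac{X}{6}$ ($q{\left(X \right)} = \frac{2 X}{12} = 2 X \frac{1}{12} = \frac{X}{6}$)
$\left(\left(-7\right)^{2} - 302\right) q{\left(15 \right)} = \left(\left(-7\right)^{2} - 302\right) \frac{1}{6} \cdot 15 = \left(49 - 302\right) \frac{5}{2} = \left(-253\right) \frac{5}{2} = - \frac{1265}{2}$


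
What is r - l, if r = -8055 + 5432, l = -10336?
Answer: 7713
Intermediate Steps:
r = -2623
r - l = -2623 - 1*(-10336) = -2623 + 10336 = 7713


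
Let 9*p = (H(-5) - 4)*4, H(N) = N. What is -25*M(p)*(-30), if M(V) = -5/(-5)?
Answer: 750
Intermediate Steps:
p = -4 (p = ((-5 - 4)*4)/9 = (-9*4)/9 = (1/9)*(-36) = -4)
M(V) = 1 (M(V) = -5*(-1/5) = 1)
-25*M(p)*(-30) = -25*1*(-30) = -25*(-30) = 750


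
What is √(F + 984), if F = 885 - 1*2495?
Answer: I*√626 ≈ 25.02*I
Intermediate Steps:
F = -1610 (F = 885 - 2495 = -1610)
√(F + 984) = √(-1610 + 984) = √(-626) = I*√626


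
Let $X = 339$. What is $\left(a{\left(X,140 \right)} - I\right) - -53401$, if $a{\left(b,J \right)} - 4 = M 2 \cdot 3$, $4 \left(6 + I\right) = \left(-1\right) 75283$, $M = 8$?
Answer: $\frac{289119}{4} \approx 72280.0$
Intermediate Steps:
$I = - \frac{75307}{4}$ ($I = -6 + \frac{\left(-1\right) 75283}{4} = -6 + \frac{1}{4} \left(-75283\right) = -6 - \frac{75283}{4} = - \frac{75307}{4} \approx -18827.0$)
$a{\left(b,J \right)} = 52$ ($a{\left(b,J \right)} = 4 + 8 \cdot 2 \cdot 3 = 4 + 16 \cdot 3 = 4 + 48 = 52$)
$\left(a{\left(X,140 \right)} - I\right) - -53401 = \left(52 - - \frac{75307}{4}\right) - -53401 = \left(52 + \frac{75307}{4}\right) + 53401 = \frac{75515}{4} + 53401 = \frac{289119}{4}$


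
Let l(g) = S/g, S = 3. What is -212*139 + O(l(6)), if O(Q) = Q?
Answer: -58935/2 ≈ -29468.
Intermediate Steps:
l(g) = 3/g
-212*139 + O(l(6)) = -212*139 + 3/6 = -29468 + 3*(⅙) = -29468 + ½ = -58935/2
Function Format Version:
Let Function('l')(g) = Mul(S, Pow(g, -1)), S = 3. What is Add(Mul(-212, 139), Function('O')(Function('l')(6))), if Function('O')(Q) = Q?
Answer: Rational(-58935, 2) ≈ -29468.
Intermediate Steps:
Function('l')(g) = Mul(3, Pow(g, -1))
Add(Mul(-212, 139), Function('O')(Function('l')(6))) = Add(Mul(-212, 139), Mul(3, Pow(6, -1))) = Add(-29468, Mul(3, Rational(1, 6))) = Add(-29468, Rational(1, 2)) = Rational(-58935, 2)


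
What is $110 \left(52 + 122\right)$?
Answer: $19140$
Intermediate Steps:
$110 \left(52 + 122\right) = 110 \cdot 174 = 19140$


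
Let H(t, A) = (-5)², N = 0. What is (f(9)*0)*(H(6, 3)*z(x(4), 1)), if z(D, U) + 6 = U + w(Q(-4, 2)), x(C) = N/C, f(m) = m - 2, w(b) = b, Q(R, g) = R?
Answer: 0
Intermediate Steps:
H(t, A) = 25
f(m) = -2 + m
x(C) = 0 (x(C) = 0/C = 0)
z(D, U) = -10 + U (z(D, U) = -6 + (U - 4) = -6 + (-4 + U) = -10 + U)
(f(9)*0)*(H(6, 3)*z(x(4), 1)) = ((-2 + 9)*0)*(25*(-10 + 1)) = (7*0)*(25*(-9)) = 0*(-225) = 0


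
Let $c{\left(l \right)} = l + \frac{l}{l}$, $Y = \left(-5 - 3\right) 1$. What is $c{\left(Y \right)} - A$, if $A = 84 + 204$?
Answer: $-295$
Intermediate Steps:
$Y = -8$ ($Y = \left(-8\right) 1 = -8$)
$c{\left(l \right)} = 1 + l$ ($c{\left(l \right)} = l + 1 = 1 + l$)
$A = 288$
$c{\left(Y \right)} - A = \left(1 - 8\right) - 288 = -7 - 288 = -295$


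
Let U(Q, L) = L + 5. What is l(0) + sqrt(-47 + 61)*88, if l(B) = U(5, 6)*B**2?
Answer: 88*sqrt(14) ≈ 329.27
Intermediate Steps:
U(Q, L) = 5 + L
l(B) = 11*B**2 (l(B) = (5 + 6)*B**2 = 11*B**2)
l(0) + sqrt(-47 + 61)*88 = 11*0**2 + sqrt(-47 + 61)*88 = 11*0 + sqrt(14)*88 = 0 + 88*sqrt(14) = 88*sqrt(14)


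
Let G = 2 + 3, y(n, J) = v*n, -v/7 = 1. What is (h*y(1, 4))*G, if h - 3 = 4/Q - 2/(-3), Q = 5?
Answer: -469/3 ≈ -156.33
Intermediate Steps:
v = -7 (v = -7*1 = -7)
y(n, J) = -7*n
h = 67/15 (h = 3 + (4/5 - 2/(-3)) = 3 + (4*(⅕) - 2*(-⅓)) = 3 + (⅘ + ⅔) = 3 + 22/15 = 67/15 ≈ 4.4667)
G = 5
(h*y(1, 4))*G = (67*(-7*1)/15)*5 = ((67/15)*(-7))*5 = -469/15*5 = -469/3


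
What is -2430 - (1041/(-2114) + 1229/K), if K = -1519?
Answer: -1114136285/458738 ≈ -2428.7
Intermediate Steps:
-2430 - (1041/(-2114) + 1229/K) = -2430 - (1041/(-2114) + 1229/(-1519)) = -2430 - (1041*(-1/2114) + 1229*(-1/1519)) = -2430 - (-1041/2114 - 1229/1519) = -2430 - 1*(-597055/458738) = -2430 + 597055/458738 = -1114136285/458738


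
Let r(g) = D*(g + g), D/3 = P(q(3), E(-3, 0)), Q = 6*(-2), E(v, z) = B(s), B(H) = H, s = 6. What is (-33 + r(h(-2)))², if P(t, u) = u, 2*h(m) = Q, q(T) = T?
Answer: 62001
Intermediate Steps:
E(v, z) = 6
Q = -12
h(m) = -6 (h(m) = (½)*(-12) = -6)
D = 18 (D = 3*6 = 18)
r(g) = 36*g (r(g) = 18*(g + g) = 18*(2*g) = 36*g)
(-33 + r(h(-2)))² = (-33 + 36*(-6))² = (-33 - 216)² = (-249)² = 62001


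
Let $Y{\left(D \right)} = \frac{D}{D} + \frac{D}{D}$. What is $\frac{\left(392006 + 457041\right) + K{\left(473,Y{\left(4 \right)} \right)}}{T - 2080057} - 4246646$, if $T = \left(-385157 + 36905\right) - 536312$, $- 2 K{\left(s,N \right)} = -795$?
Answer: $- \frac{25179393521221}{5929242} \approx -4.2466 \cdot 10^{6}$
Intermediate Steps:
$Y{\left(D \right)} = 2$ ($Y{\left(D \right)} = 1 + 1 = 2$)
$K{\left(s,N \right)} = \frac{795}{2}$ ($K{\left(s,N \right)} = \left(- \frac{1}{2}\right) \left(-795\right) = \frac{795}{2}$)
$T = -884564$ ($T = -348252 - 536312 = -884564$)
$\frac{\left(392006 + 457041\right) + K{\left(473,Y{\left(4 \right)} \right)}}{T - 2080057} - 4246646 = \frac{\left(392006 + 457041\right) + \frac{795}{2}}{-884564 - 2080057} - 4246646 = \frac{849047 + \frac{795}{2}}{-2964621} - 4246646 = \frac{1698889}{2} \left(- \frac{1}{2964621}\right) - 4246646 = - \frac{1698889}{5929242} - 4246646 = - \frac{25179393521221}{5929242}$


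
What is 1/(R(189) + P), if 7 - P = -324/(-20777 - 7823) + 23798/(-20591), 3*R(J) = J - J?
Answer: 147225650/1199067379 ≈ 0.12278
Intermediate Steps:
R(J) = 0 (R(J) = (J - J)/3 = (⅓)*0 = 0)
P = 1199067379/147225650 (P = 7 - (-324/(-20777 - 7823) + 23798/(-20591)) = 7 - (-324/(-28600) + 23798*(-1/20591)) = 7 - (-324*(-1/28600) - 23798/20591) = 7 - (81/7150 - 23798/20591) = 7 - 1*(-168487829/147225650) = 7 + 168487829/147225650 = 1199067379/147225650 ≈ 8.1444)
1/(R(189) + P) = 1/(0 + 1199067379/147225650) = 1/(1199067379/147225650) = 147225650/1199067379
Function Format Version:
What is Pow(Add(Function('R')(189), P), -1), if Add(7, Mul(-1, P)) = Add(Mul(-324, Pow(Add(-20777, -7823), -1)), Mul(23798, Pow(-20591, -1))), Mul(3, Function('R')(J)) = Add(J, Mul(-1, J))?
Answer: Rational(147225650, 1199067379) ≈ 0.12278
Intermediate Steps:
Function('R')(J) = 0 (Function('R')(J) = Mul(Rational(1, 3), Add(J, Mul(-1, J))) = Mul(Rational(1, 3), 0) = 0)
P = Rational(1199067379, 147225650) (P = Add(7, Mul(-1, Add(Mul(-324, Pow(Add(-20777, -7823), -1)), Mul(23798, Pow(-20591, -1))))) = Add(7, Mul(-1, Add(Mul(-324, Pow(-28600, -1)), Mul(23798, Rational(-1, 20591))))) = Add(7, Mul(-1, Add(Mul(-324, Rational(-1, 28600)), Rational(-23798, 20591)))) = Add(7, Mul(-1, Add(Rational(81, 7150), Rational(-23798, 20591)))) = Add(7, Mul(-1, Rational(-168487829, 147225650))) = Add(7, Rational(168487829, 147225650)) = Rational(1199067379, 147225650) ≈ 8.1444)
Pow(Add(Function('R')(189), P), -1) = Pow(Add(0, Rational(1199067379, 147225650)), -1) = Pow(Rational(1199067379, 147225650), -1) = Rational(147225650, 1199067379)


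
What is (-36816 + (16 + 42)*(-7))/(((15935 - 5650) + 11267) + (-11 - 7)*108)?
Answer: -18611/9804 ≈ -1.8983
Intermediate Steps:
(-36816 + (16 + 42)*(-7))/(((15935 - 5650) + 11267) + (-11 - 7)*108) = (-36816 + 58*(-7))/((10285 + 11267) - 18*108) = (-36816 - 406)/(21552 - 1944) = -37222/19608 = -37222*1/19608 = -18611/9804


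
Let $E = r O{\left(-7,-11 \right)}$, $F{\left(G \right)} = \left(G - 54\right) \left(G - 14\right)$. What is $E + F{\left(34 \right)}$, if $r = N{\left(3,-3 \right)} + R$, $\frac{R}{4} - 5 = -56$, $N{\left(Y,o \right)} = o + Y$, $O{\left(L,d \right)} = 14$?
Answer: $-3256$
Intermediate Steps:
$N{\left(Y,o \right)} = Y + o$
$R = -204$ ($R = 20 + 4 \left(-56\right) = 20 - 224 = -204$)
$F{\left(G \right)} = \left(-54 + G\right) \left(-14 + G\right)$
$r = -204$ ($r = \left(3 - 3\right) - 204 = 0 - 204 = -204$)
$E = -2856$ ($E = \left(-204\right) 14 = -2856$)
$E + F{\left(34 \right)} = -2856 + \left(756 + 34^{2} - 2312\right) = -2856 + \left(756 + 1156 - 2312\right) = -2856 - 400 = -3256$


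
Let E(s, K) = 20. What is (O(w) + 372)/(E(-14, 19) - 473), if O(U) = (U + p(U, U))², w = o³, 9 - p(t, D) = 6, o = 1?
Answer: -388/453 ≈ -0.85651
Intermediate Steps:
p(t, D) = 3 (p(t, D) = 9 - 1*6 = 9 - 6 = 3)
w = 1 (w = 1³ = 1)
O(U) = (3 + U)² (O(U) = (U + 3)² = (3 + U)²)
(O(w) + 372)/(E(-14, 19) - 473) = ((3 + 1)² + 372)/(20 - 473) = (4² + 372)/(-453) = (16 + 372)*(-1/453) = 388*(-1/453) = -388/453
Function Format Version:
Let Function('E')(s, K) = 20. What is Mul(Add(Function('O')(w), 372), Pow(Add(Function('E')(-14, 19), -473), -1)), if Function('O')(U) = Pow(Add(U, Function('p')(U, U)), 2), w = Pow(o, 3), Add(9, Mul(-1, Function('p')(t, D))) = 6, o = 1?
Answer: Rational(-388, 453) ≈ -0.85651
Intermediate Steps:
Function('p')(t, D) = 3 (Function('p')(t, D) = Add(9, Mul(-1, 6)) = Add(9, -6) = 3)
w = 1 (w = Pow(1, 3) = 1)
Function('O')(U) = Pow(Add(3, U), 2) (Function('O')(U) = Pow(Add(U, 3), 2) = Pow(Add(3, U), 2))
Mul(Add(Function('O')(w), 372), Pow(Add(Function('E')(-14, 19), -473), -1)) = Mul(Add(Pow(Add(3, 1), 2), 372), Pow(Add(20, -473), -1)) = Mul(Add(Pow(4, 2), 372), Pow(-453, -1)) = Mul(Add(16, 372), Rational(-1, 453)) = Mul(388, Rational(-1, 453)) = Rational(-388, 453)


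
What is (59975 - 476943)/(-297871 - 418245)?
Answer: 104242/179029 ≈ 0.58226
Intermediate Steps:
(59975 - 476943)/(-297871 - 418245) = -416968/(-716116) = -416968*(-1/716116) = 104242/179029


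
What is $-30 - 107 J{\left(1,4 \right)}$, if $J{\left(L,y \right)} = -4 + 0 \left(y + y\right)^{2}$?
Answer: $398$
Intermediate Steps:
$J{\left(L,y \right)} = -4$ ($J{\left(L,y \right)} = -4 + 0 \left(2 y\right)^{2} = -4 + 0 \cdot 4 y^{2} = -4 + 0 = -4$)
$-30 - 107 J{\left(1,4 \right)} = -30 - -428 = -30 + 428 = 398$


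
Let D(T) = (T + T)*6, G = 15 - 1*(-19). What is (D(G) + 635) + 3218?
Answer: 4261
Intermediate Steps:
G = 34 (G = 15 + 19 = 34)
D(T) = 12*T (D(T) = (2*T)*6 = 12*T)
(D(G) + 635) + 3218 = (12*34 + 635) + 3218 = (408 + 635) + 3218 = 1043 + 3218 = 4261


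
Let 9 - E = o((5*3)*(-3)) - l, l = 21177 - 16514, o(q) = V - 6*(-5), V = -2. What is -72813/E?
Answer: -24271/1548 ≈ -15.679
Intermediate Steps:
o(q) = 28 (o(q) = -2 - 6*(-5) = -2 + 30 = 28)
l = 4663
E = 4644 (E = 9 - (28 - 1*4663) = 9 - (28 - 4663) = 9 - 1*(-4635) = 9 + 4635 = 4644)
-72813/E = -72813/4644 = -72813*1/4644 = -24271/1548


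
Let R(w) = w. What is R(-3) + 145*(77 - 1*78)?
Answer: -148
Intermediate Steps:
R(-3) + 145*(77 - 1*78) = -3 + 145*(77 - 1*78) = -3 + 145*(77 - 78) = -3 + 145*(-1) = -3 - 145 = -148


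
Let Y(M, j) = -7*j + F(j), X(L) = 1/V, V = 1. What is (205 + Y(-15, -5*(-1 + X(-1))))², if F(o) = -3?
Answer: 40804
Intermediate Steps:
X(L) = 1 (X(L) = 1/1 = 1)
Y(M, j) = -3 - 7*j (Y(M, j) = -7*j - 3 = -3 - 7*j)
(205 + Y(-15, -5*(-1 + X(-1))))² = (205 + (-3 - (-35)*(-1 + 1)))² = (205 + (-3 - (-35)*0))² = (205 + (-3 - 7*0))² = (205 + (-3 + 0))² = (205 - 3)² = 202² = 40804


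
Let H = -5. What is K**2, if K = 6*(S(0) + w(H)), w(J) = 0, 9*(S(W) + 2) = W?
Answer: 144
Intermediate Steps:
S(W) = -2 + W/9
K = -12 (K = 6*((-2 + (1/9)*0) + 0) = 6*((-2 + 0) + 0) = 6*(-2 + 0) = 6*(-2) = -12)
K**2 = (-12)**2 = 144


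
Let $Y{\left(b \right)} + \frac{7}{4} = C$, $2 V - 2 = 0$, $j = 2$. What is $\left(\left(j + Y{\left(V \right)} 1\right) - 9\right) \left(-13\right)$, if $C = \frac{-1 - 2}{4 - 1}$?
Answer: $\frac{507}{4} \approx 126.75$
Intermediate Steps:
$V = 1$ ($V = 1 + \frac{1}{2} \cdot 0 = 1 + 0 = 1$)
$C = -1$ ($C = - \frac{3}{3} = \left(-3\right) \frac{1}{3} = -1$)
$Y{\left(b \right)} = - \frac{11}{4}$ ($Y{\left(b \right)} = - \frac{7}{4} - 1 = - \frac{11}{4}$)
$\left(\left(j + Y{\left(V \right)} 1\right) - 9\right) \left(-13\right) = \left(\left(2 - \frac{11}{4}\right) - 9\right) \left(-13\right) = \left(- \frac{3}{4} - 9\right) \left(-13\right) = \left(- \frac{39}{4}\right) \left(-13\right) = \frac{507}{4}$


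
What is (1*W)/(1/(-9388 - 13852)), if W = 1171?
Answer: -27214040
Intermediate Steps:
(1*W)/(1/(-9388 - 13852)) = (1*1171)/(1/(-9388 - 13852)) = 1171/(1/(-23240)) = 1171/(-1/23240) = 1171*(-23240) = -27214040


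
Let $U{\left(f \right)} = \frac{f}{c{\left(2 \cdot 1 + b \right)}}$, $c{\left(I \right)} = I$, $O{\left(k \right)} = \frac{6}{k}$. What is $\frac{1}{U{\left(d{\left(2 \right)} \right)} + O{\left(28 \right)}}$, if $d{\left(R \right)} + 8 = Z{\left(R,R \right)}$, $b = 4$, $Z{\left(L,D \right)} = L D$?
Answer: $- \frac{42}{19} \approx -2.2105$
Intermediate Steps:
$Z{\left(L,D \right)} = D L$
$d{\left(R \right)} = -8 + R^{2}$ ($d{\left(R \right)} = -8 + R R = -8 + R^{2}$)
$U{\left(f \right)} = \frac{f}{6}$ ($U{\left(f \right)} = \frac{f}{2 \cdot 1 + 4} = \frac{f}{2 + 4} = \frac{f}{6}$)
$\frac{1}{U{\left(d{\left(2 \right)} \right)} + O{\left(28 \right)}} = \frac{1}{\frac{-8 + 2^{2}}{6} + \frac{6}{28}} = \frac{1}{\frac{-8 + 4}{6} + 6 \cdot \frac{1}{28}} = \frac{1}{\frac{1}{6} \left(-4\right) + \frac{3}{14}} = \frac{1}{- \frac{2}{3} + \frac{3}{14}} = \frac{1}{- \frac{19}{42}} = - \frac{42}{19}$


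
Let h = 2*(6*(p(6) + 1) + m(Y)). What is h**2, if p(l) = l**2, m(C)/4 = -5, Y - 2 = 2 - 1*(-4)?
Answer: 163216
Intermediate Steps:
Y = 8 (Y = 2 + (2 - 1*(-4)) = 2 + (2 + 4) = 2 + 6 = 8)
m(C) = -20 (m(C) = 4*(-5) = -20)
h = 404 (h = 2*(6*(6**2 + 1) - 20) = 2*(6*(36 + 1) - 20) = 2*(6*37 - 20) = 2*(222 - 20) = 2*202 = 404)
h**2 = 404**2 = 163216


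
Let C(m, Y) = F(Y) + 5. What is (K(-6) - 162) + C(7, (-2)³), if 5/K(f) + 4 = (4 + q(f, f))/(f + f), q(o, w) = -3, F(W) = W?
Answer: -8145/49 ≈ -166.22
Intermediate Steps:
C(m, Y) = 5 + Y (C(m, Y) = Y + 5 = 5 + Y)
K(f) = 5/(-4 + 1/(2*f)) (K(f) = 5/(-4 + (4 - 3)/(f + f)) = 5/(-4 + 1/(2*f)))
(K(-6) - 162) + C(7, (-2)³) = (-10*(-6)/(-1 + 8*(-6)) - 162) + (5 + (-2)³) = (-10*(-6)/(-1 - 48) - 162) + (5 - 8) = (-10*(-6)/(-49) - 162) - 3 = (-10*(-6)*(-1/49) - 162) - 3 = (-60/49 - 162) - 3 = -7998/49 - 3 = -8145/49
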